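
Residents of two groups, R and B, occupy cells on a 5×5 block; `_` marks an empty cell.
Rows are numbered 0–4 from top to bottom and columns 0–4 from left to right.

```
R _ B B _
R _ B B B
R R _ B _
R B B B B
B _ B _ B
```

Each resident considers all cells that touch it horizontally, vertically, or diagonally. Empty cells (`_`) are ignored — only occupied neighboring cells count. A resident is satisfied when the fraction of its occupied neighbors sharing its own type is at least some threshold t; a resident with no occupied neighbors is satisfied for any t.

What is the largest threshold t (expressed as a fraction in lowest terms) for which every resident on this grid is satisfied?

Row 0: (0,0)R 1/1 · (0,2)B 3/3 · (0,3)B 4/4
Row 1: (1,0)R 3/3 · (1,2)B 4/5 · (1,3)B 5/5 · (1,4)B 3/3
Row 2: (2,0)R 3/4 · (2,1)R 3/6 · (2,3)B 6/6
Row 3: (3,0)R 2/4 · (3,1)B 3/6 · (3,2)B 4/5 · (3,3)B 5/5 · (3,4)B 3/3
Row 4: (4,0)B 1/2 · (4,2)B 3/3 · (4,4)B 2/2
The smallest same-type fraction is 3/6 at (2,1), which reduces to 1/2. Any threshold above that leaves this resident unsatisfied.

1/2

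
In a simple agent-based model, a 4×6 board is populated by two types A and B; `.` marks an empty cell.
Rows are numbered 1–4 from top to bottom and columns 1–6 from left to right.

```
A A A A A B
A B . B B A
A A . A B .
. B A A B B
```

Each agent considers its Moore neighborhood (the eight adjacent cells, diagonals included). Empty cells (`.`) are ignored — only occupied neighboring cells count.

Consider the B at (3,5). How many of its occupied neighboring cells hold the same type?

4

Occupied neighbors of (3,5): (2,4)=B, (2,5)=B, (2,6)=A, (3,4)=A, (4,4)=A, (4,5)=B, (4,6)=B.
Same type (B): 4 of 7.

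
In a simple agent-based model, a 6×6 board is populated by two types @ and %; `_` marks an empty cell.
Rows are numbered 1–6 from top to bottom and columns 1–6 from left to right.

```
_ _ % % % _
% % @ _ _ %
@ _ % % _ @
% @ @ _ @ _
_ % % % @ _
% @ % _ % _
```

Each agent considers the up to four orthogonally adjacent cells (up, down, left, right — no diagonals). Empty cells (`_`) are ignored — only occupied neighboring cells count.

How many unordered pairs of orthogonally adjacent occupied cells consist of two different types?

15

Scan each occupied cell's neighbors to the right and below so each pair is counted once.
Row 1: %(1,3)–%(1,4)= %(1,3)–@(2,3)≠ %(1,4)–%(1,5)=  → 1/3 unlike.
Row 2: %(2,1)–%(2,2)= %(2,1)–@(3,1)≠ %(2,2)–@(2,3)≠ @(2,3)–%(3,3)≠ %(2,6)–@(3,6)≠  → 4/5 unlike.
Row 3: @(3,1)–%(4,1)≠ %(3,3)–%(3,4)= %(3,3)–@(4,3)≠  → 2/3 unlike.
Row 4: %(4,1)–@(4,2)≠ @(4,2)–@(4,3)= @(4,2)–%(5,2)≠ @(4,3)–%(5,3)≠ @(4,5)–@(5,5)=  → 3/5 unlike.
Row 5: %(5,2)–%(5,3)= %(5,2)–@(6,2)≠ %(5,3)–%(5,4)= %(5,3)–%(6,3)= %(5,4)–@(5,5)≠ @(5,5)–%(6,5)≠  → 3/6 unlike.
Row 6: %(6,1)–@(6,2)≠ @(6,2)–%(6,3)≠  → 2/2 unlike.
Total adjacent occupied pairs: 24; unlike-type pairs: 15.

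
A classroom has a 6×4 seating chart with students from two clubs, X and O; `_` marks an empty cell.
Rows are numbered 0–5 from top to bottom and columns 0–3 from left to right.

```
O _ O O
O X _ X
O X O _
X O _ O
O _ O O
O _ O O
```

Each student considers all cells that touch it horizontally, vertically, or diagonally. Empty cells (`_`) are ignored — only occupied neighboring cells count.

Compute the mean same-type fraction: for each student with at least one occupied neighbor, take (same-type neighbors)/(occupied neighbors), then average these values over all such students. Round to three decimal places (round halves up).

0.595

Row 0: (0,0)O 1/2 · (0,2)O 1/3 · (0,3)O 1/2
Row 1: (1,0)O 2/4 · (1,1)X 1/6 · (1,3)X 0/3
Row 2: (2,0)O 2/5 · (2,1)X 2/6 · (2,2)O 2/5
Row 3: (3,0)X 1/4 · (3,1)O 4/6 · (3,3)O 3/3
Row 4: (4,0)O 2/3 · (4,2)O 5/5 · (4,3)O 4/4
Row 5: (5,0)O 1/1 · (5,2)O 3/3 · (5,3)O 3/3
Sum over 18 students: 1/2 + 1/3 + 1/2 + 2/4 + 1/6 + 0/3 + 2/5 + 2/6 + 2/5 + 1/4 + 4/6 + 3/3 + 2/3 + 5/5 + 4/4 + 1/1 + 3/3 + 3/3 = 643/60; mean = 643/60 ÷ 18 = 643/1080 = 0.595370… → 0.595.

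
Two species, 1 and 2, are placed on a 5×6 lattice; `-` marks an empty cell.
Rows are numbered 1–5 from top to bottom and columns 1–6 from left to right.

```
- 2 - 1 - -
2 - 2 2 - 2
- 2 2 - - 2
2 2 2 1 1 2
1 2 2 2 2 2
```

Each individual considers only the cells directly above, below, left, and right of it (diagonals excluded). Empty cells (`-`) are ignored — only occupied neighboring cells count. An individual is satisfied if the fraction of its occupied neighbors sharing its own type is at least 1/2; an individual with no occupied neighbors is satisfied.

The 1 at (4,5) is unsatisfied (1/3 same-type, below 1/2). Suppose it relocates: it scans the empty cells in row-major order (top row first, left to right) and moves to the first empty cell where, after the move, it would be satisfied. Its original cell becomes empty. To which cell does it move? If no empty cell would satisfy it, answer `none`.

Vacating (4,5). Empty cells in order:
  (1,1): 0/2 same-type → still unsatisfied.
  (1,3): 1/3 same-type → still unsatisfied.
  (1,5): 1/1 same-type → satisfied — stop here.

(1,5)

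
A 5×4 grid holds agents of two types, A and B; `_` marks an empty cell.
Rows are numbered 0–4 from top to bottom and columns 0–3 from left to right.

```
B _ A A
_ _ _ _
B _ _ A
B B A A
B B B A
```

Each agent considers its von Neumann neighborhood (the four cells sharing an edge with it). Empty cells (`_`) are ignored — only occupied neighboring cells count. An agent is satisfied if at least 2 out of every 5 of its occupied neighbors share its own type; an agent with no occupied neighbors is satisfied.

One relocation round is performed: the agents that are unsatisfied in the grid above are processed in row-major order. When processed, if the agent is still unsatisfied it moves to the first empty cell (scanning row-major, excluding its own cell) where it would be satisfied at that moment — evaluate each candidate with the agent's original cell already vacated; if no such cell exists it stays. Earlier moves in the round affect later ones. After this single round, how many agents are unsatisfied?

Initially unsatisfied (in order): (3,2), (4,2).
  (3,2) → (0,1).
  (4,2): now satisfied by earlier moves; stays.
Resulting grid:
B A A A
_ _ _ _
B _ _ A
B B _ A
B B B A
Unsatisfied now: (0,0).

1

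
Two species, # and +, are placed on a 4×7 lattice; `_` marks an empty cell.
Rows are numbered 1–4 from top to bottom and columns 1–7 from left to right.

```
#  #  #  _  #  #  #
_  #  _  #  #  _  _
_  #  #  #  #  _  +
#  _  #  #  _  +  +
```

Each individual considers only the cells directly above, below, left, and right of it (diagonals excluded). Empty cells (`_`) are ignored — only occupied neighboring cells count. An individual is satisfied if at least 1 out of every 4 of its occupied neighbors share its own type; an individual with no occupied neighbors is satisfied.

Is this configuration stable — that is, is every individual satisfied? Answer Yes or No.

Yes

Row 1: (1,1)# 1/1 ✓ · (1,2)# 3/3 ✓ · (1,3)# 1/1 ✓ · (1,5)# 2/2 ✓ · (1,6)# 2/2 ✓ · (1,7)# 1/1 ✓
Row 2: (2,2)# 2/2 ✓ · (2,4)# 2/2 ✓ · (2,5)# 3/3 ✓
Row 3: (3,2)# 2/2 ✓ · (3,3)# 3/3 ✓ · (3,4)# 4/4 ✓ · (3,5)# 2/2 ✓ · (3,7)+ 1/1 ✓
Row 4: (4,1)# 0/0 ✓ · (4,3)# 2/2 ✓ · (4,4)# 2/2 ✓ · (4,6)+ 1/1 ✓ · (4,7)+ 2/2 ✓
All meet the threshold, so the configuration is stable.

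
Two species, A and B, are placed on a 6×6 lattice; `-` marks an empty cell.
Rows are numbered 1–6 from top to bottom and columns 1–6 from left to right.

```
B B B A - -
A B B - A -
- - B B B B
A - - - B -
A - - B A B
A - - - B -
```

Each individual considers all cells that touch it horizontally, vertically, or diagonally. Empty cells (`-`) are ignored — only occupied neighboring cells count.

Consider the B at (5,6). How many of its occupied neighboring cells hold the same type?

2

Occupied neighbors of (5,6): (4,5)=B, (5,5)=A, (6,5)=B.
Same type (B): 2 of 3.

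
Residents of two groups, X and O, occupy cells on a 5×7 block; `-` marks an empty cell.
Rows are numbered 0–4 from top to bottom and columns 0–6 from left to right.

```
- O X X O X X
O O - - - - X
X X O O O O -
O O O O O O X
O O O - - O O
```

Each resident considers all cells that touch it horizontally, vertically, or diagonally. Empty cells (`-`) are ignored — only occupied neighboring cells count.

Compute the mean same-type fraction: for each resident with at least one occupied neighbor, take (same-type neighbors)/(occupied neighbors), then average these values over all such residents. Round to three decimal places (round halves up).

(0,1)O 2/3
(0,2)X 1/3
(0,3)X 1/2
(0,4)O 0/2
(0,5)X 2/3
(0,6)X 2/2
(1,0)O 2/4
(1,1)O 3/6
(1,6)X 2/3
(2,0)X 1/5
(2,1)X 1/7
(2,2)O 5/6
(2,3)O 5/5
(2,4)O 5/5
(2,5)O 3/5
(3,0)O 3/5
(3,1)O 6/8
(3,2)O 6/7
(3,3)O 6/6
(3,4)O 6/6
(3,5)O 5/6
(3,6)X 0/4
(4,0)O 3/3
(4,1)O 5/5
(4,2)O 4/4
(4,5)O 3/4
(4,6)O 2/3
Sum over 27 residents: 2/3 + 1/3 + 1/2 + 0/2 + 2/3 + 2/2 + 2/4 + 3/6 + 2/3 + 1/5 + 1/7 + 5/6 + 5/5 + 5/5 + 3/5 + 3/5 + 6/8 + 6/7 + 6/6 + 6/6 + 5/6 + 0/4 + 3/3 + 5/5 + 4/4 + 3/4 + 2/3 = 271/15; mean = 271/15 ÷ 27 = 271/405 = 0.669135… → 0.669.

0.669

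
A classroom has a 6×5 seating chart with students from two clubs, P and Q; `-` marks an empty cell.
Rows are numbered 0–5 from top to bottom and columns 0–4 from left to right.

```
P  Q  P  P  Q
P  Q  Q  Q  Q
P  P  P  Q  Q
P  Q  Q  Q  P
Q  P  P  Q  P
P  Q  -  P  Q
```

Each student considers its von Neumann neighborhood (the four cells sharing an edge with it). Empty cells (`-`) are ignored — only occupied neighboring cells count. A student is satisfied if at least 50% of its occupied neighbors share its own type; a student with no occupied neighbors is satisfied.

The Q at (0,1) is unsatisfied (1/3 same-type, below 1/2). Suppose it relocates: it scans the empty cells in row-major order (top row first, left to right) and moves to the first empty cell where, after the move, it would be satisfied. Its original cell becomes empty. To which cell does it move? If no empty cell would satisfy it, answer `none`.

none

Vacating (0,1). Empty cells in order:
  (5,2): 1/3 same-type → still unsatisfied.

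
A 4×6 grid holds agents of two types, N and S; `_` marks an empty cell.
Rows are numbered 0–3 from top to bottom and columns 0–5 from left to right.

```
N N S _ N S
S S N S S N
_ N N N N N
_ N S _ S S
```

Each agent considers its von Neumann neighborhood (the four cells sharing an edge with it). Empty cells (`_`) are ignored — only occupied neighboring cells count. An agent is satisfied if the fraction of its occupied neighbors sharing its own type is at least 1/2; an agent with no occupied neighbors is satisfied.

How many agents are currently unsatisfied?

Row 0: (0,0)N 1/2 ok · (0,1)N 1/3 unhappy · (0,2)S 0/2 unhappy · (0,4)N 0/2 unhappy · (0,5)S 0/2 unhappy
Row 1: (1,0)S 1/2 ok · (1,1)S 1/4 unhappy · (1,2)N 1/4 unhappy · (1,3)S 1/3 unhappy · (1,4)S 1/4 unhappy · (1,5)N 1/3 unhappy
Row 2: (2,1)N 2/3 ok · (2,2)N 3/4 ok · (2,3)N 2/3 ok · (2,4)N 2/4 ok · (2,5)N 2/3 ok
Row 3: (3,1)N 1/2 ok · (3,2)S 0/2 unhappy · (3,4)S 1/2 ok · (3,5)S 1/2 ok
Unsatisfied: (0,1), (0,2), (0,4), (0,5), (1,1), (1,2), (1,3), (1,4), (1,5), (3,2) — 10 in total.

10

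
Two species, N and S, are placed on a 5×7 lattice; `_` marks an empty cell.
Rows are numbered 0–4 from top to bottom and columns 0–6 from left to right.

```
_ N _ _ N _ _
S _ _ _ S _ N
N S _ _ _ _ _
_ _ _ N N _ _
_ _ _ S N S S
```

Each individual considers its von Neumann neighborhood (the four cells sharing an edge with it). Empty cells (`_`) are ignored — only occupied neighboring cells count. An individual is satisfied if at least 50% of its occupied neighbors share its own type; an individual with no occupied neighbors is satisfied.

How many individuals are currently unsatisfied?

7

(0,1)N 0/0 ok
(0,4)N 0/1 unhappy
(1,0)S 0/1 unhappy
(1,4)S 0/1 unhappy
(1,6)N 0/0 ok
(2,0)N 0/2 unhappy
(2,1)S 0/1 unhappy
(3,3)N 1/2 ok
(3,4)N 2/2 ok
(4,3)S 0/2 unhappy
(4,4)N 1/3 unhappy
(4,5)S 1/2 ok
(4,6)S 1/1 ok
Unsatisfied: (0,4), (1,0), (1,4), (2,0), (2,1), (4,3), (4,4) — 7 in total.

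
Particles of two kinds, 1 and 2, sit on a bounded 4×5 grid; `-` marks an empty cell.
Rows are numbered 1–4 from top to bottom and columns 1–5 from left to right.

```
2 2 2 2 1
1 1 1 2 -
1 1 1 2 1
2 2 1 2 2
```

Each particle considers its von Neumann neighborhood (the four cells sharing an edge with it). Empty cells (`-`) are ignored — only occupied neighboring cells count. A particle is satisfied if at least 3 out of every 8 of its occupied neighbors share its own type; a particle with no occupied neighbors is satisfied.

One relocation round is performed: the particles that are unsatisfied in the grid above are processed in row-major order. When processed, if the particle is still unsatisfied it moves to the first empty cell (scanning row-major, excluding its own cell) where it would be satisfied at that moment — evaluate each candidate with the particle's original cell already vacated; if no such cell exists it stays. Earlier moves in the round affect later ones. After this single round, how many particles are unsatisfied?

Initially unsatisfied (in order): (1,5), (3,5), (4,2), (4,3).
  (1,5) → (2,5).
  (3,5) → (1,5).
  (4,2) → (3,5).
  (4,3): now satisfied by earlier moves; stays.
Resulting grid:
2 2 2 2 1
1 1 1 2 1
1 1 1 2 2
2 - 1 2 2
Unsatisfied now: (2,5), (4,1).

2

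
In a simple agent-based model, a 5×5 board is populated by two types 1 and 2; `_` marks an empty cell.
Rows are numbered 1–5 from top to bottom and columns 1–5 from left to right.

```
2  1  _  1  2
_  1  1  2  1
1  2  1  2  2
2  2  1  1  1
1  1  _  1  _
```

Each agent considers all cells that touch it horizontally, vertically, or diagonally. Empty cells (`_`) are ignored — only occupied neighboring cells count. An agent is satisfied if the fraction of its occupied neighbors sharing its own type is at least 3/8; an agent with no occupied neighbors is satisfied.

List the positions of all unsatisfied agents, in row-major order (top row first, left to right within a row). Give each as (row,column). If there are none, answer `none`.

(1,1), (1,5), (2,5), (3,1), (3,2), (3,4), (4,2), (5,1)

Row 1: (1,1)2 0/2 not · (1,2)1 2/3 satisfied · (1,4)1 2/4 satisfied · (1,5)2 1/3 not
Row 2: (2,2)1 4/6 satisfied · (2,3)1 4/7 satisfied · (2,4)2 3/7 satisfied · (2,5)1 1/5 not
Row 3: (3,1)1 1/4 not · (3,2)2 2/7 not · (3,3)1 4/8 satisfied · (3,4)2 2/8 not · (3,5)2 2/5 satisfied
Row 4: (4,1)2 2/5 satisfied · (4,2)2 2/7 not · (4,3)1 4/7 satisfied · (4,4)1 4/6 satisfied · (4,5)1 2/4 satisfied
Row 5: (5,1)1 1/3 not · (5,2)1 2/4 satisfied · (5,4)1 3/3 satisfied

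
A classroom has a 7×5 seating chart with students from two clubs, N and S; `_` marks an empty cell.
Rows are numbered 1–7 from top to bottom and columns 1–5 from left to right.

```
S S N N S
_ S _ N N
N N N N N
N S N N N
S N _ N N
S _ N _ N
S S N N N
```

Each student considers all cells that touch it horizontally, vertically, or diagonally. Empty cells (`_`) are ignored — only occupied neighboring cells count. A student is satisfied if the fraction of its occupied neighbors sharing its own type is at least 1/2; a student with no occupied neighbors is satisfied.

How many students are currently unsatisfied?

3

(1,1)S 2/2 ✓
(1,2)S 2/3 ✓
(1,3)N 2/4 ✓
(1,4)N 3/4 ✓
(1,5)S 0/3 ✗
(2,2)S 2/6 ✗
(2,4)N 6/7 ✓
(2,5)N 4/5 ✓
(3,1)N 2/4 ✓
(3,2)N 4/6 ✓
(3,3)N 5/7 ✓
(3,4)N 7/7 ✓
(3,5)N 5/5 ✓
(4,1)N 3/5 ✓
(4,2)S 1/7 ✗
(4,3)N 6/7 ✓
(4,4)N 7/7 ✓
(4,5)N 5/5 ✓
(5,1)S 2/4 ✓
(5,2)N 3/6 ✓
(5,4)N 6/6 ✓
(5,5)N 4/4 ✓
(6,1)S 3/4 ✓
(6,3)N 4/5 ✓
(6,5)N 4/4 ✓
(7,1)S 2/2 ✓
(7,2)S 2/4 ✓
(7,3)N 2/3 ✓
(7,4)N 4/4 ✓
(7,5)N 2/2 ✓
Unsatisfied: (1,5), (2,2), (4,2) — 3 in total.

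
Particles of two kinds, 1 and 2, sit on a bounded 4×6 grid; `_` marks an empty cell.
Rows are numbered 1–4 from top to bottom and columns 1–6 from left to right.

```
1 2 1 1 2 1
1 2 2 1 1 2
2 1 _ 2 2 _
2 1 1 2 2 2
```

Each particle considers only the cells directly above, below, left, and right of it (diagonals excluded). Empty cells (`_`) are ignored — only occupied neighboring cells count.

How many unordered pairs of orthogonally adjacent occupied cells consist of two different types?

Scan each occupied cell's neighbors to the right and below so each pair is counted once.
From row 1: 7 unlike of 11 pairs (running 7/11).
From row 2: 7 unlike of 9 pairs (running 14/20).
From row 3: 1 unlike of 6 pairs (running 15/26).
From row 4: 2 unlike of 5 pairs (running 17/31).
Total adjacent occupied pairs: 31; unlike-type pairs: 17.

17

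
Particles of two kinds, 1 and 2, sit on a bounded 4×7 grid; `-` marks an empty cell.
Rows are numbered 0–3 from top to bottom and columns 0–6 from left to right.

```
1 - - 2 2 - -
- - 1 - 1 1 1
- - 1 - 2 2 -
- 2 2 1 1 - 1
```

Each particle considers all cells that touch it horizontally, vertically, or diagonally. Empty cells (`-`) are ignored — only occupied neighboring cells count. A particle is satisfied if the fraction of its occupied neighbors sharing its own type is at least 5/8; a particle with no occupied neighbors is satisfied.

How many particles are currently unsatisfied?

Row 0: (0,0)1 0/0 satisfied · (0,3)2 1/3 not · (0,4)2 1/3 not
Row 1: (1,2)1 1/2 not · (1,4)1 1/5 not · (1,5)1 2/5 not · (1,6)1 1/2 not
Row 2: (2,2)1 2/4 not · (2,4)2 1/5 not · (2,5)2 1/6 not
Row 3: (3,1)2 1/2 not · (3,2)2 1/3 not · (3,3)1 2/4 not · (3,4)1 1/3 not · (3,6)1 0/1 not
Unsatisfied: (0,3), (0,4), (1,2), (1,4), (1,5), (1,6), (2,2), (2,4), (2,5), (3,1), (3,2), (3,3), (3,4), (3,6) — 14 in total.

14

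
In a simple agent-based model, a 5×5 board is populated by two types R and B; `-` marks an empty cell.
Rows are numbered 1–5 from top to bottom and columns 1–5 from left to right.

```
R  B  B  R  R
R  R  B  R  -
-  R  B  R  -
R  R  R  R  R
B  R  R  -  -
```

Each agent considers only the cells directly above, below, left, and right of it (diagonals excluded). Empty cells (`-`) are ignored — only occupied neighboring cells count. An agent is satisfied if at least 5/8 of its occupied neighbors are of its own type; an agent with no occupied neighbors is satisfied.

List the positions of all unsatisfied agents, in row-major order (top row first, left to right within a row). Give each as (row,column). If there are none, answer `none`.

(1,1), (1,2), (2,2), (2,3), (3,3), (4,1), (5,1)

Row 1: (1,1)R 1/2 ✗ · (1,2)B 1/3 ✗ · (1,3)B 2/3 ✓ · (1,4)R 2/3 ✓ · (1,5)R 1/1 ✓
Row 2: (2,1)R 2/2 ✓ · (2,2)R 2/4 ✗ · (2,3)B 2/4 ✗ · (2,4)R 2/3 ✓
Row 3: (3,2)R 2/3 ✓ · (3,3)B 1/4 ✗ · (3,4)R 2/3 ✓
Row 4: (4,1)R 1/2 ✗ · (4,2)R 4/4 ✓ · (4,3)R 3/4 ✓ · (4,4)R 3/3 ✓ · (4,5)R 1/1 ✓
Row 5: (5,1)B 0/2 ✗ · (5,2)R 2/3 ✓ · (5,3)R 2/2 ✓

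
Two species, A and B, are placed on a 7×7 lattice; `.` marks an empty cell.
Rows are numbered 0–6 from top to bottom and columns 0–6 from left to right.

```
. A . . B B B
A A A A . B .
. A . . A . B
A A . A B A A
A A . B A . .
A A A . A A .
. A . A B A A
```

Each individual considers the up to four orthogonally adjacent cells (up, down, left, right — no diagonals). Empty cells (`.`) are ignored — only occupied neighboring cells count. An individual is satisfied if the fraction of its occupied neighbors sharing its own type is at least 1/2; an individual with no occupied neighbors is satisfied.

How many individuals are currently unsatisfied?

Row 0: (0,1)A 1/1 ✓ · (0,4)B 1/1 ✓ · (0,5)B 3/3 ✓ · (0,6)B 1/1 ✓
Row 1: (1,0)A 1/1 ✓ · (1,1)A 4/4 ✓ · (1,2)A 2/2 ✓ · (1,3)A 1/1 ✓ · (1,5)B 1/1 ✓
Row 2: (2,1)A 2/2 ✓ · (2,4)A 0/1 ✗ · (2,6)B 0/1 ✗
Row 3: (3,0)A 2/2 ✓ · (3,1)A 3/3 ✓ · (3,3)A 0/2 ✗ · (3,4)B 0/4 ✗ · (3,5)A 1/2 ✓ · (3,6)A 1/2 ✓
Row 4: (4,0)A 3/3 ✓ · (4,1)A 3/3 ✓ · (4,3)B 0/2 ✗ · (4,4)A 1/3 ✗
Row 5: (5,0)A 2/2 ✓ · (5,1)A 4/4 ✓ · (5,2)A 1/1 ✓ · (5,4)A 2/3 ✓ · (5,5)A 2/2 ✓
Row 6: (6,1)A 1/1 ✓ · (6,3)A 0/1 ✗ · (6,4)B 0/3 ✗ · (6,5)A 2/3 ✓ · (6,6)A 1/1 ✓
Unsatisfied: (2,4), (2,6), (3,3), (3,4), (4,3), (4,4), (6,3), (6,4) — 8 in total.

8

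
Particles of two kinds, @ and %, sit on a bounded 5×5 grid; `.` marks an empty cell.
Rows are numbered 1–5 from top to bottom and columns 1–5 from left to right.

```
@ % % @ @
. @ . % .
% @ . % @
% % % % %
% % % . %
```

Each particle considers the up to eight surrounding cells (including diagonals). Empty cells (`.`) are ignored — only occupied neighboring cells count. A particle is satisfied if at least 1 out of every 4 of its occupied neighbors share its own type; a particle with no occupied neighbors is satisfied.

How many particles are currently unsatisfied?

(1,1)@ 1/2 ✓
(1,2)% 1/3 ✓
(1,3)% 2/4 ✓
(1,4)@ 1/3 ✓
(1,5)@ 1/2 ✓
(2,2)@ 2/5 ✓
(2,4)% 2/5 ✓
(3,1)% 2/4 ✓
(3,2)@ 1/5 ✗
(3,4)% 4/5 ✓
(3,5)@ 0/4 ✗
(4,1)% 4/5 ✓
(4,2)% 6/7 ✓
(4,3)% 5/6 ✓
(4,4)% 5/6 ✓
(4,5)% 3/4 ✓
(5,1)% 3/3 ✓
(5,2)% 5/5 ✓
(5,3)% 4/4 ✓
(5,5)% 2/2 ✓
Unsatisfied: (3,2), (3,5) — 2 in total.

2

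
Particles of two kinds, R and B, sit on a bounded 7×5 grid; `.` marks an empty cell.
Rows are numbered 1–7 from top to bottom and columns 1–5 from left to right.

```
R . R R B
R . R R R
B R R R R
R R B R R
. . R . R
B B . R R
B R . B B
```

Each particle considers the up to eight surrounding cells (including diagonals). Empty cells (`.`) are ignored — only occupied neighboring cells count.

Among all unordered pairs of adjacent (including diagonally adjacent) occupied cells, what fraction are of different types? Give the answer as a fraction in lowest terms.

21/64

Scan each occupied cell's neighbors to the right and below (and the two forward diagonals) so each pair is counted once.
Row 1: R(1,1)–R(2,1)= R(1,3)–R(1,4)= R(1,3)–R(2,3)= R(1,3)–R(2,4)= R(1,4)–B(1,5)≠ R(1,4)–R(2,4)= R(1,4)–R(2,5)= R(1,4)–R(2,3)= B(1,5)–R(2,5)≠ B(1,5)–R(2,4)≠  → 3/10 unlike.
Row 2: R(2,1)–B(3,1)≠ R(2,1)–R(3,2)= R(2,3)–R(2,4)= R(2,3)–R(3,3)= R(2,3)–R(3,4)= R(2,3)–R(3,2)= R(2,4)–R(2,5)= R(2,4)–R(3,4)= R(2,4)–R(3,5)= R(2,4)–R(3,3)= R(2,5)–R(3,5)= R(2,5)–R(3,4)=  → 1/12 unlike.
Row 3: B(3,1)–R(3,2)≠ B(3,1)–R(4,1)≠ B(3,1)–R(4,2)≠ R(3,2)–R(3,3)= R(3,2)–R(4,2)= R(3,2)–B(4,3)≠ R(3,2)–R(4,1)= R(3,3)–R(3,4)= R(3,3)–B(4,3)≠ R(3,3)–R(4,4)= R(3,3)–R(4,2)= R(3,4)–R(3,5)= R(3,4)–R(4,4)= R(3,4)–R(4,5)= R(3,4)–B(4,3)≠ R(3,5)–R(4,5)= R(3,5)–R(4,4)=  → 6/17 unlike.
Row 4: R(4,1)–R(4,2)= R(4,2)–B(4,3)≠ R(4,2)–R(5,3)= B(4,3)–R(4,4)≠ B(4,3)–R(5,3)≠ R(4,4)–R(4,5)= R(4,4)–R(5,5)= R(4,4)–R(5,3)= R(4,5)–R(5,5)=  → 3/9 unlike.
Row 5: R(5,3)–R(6,4)= R(5,3)–B(6,2)≠ R(5,5)–R(6,5)= R(5,5)–R(6,4)=  → 1/4 unlike.
Row 6: B(6,1)–B(6,2)= B(6,1)–B(7,1)= B(6,1)–R(7,2)≠ B(6,2)–R(7,2)≠ B(6,2)–B(7,1)= R(6,4)–R(6,5)= R(6,4)–B(7,4)≠ R(6,4)–B(7,5)≠ R(6,5)–B(7,5)≠ R(6,5)–B(7,4)≠  → 6/10 unlike.
Row 7: B(7,1)–R(7,2)≠ B(7,4)–B(7,5)=  → 1/2 unlike.
Total adjacent occupied pairs: 64; unlike-type pairs: 21.
21/64 is already in lowest terms.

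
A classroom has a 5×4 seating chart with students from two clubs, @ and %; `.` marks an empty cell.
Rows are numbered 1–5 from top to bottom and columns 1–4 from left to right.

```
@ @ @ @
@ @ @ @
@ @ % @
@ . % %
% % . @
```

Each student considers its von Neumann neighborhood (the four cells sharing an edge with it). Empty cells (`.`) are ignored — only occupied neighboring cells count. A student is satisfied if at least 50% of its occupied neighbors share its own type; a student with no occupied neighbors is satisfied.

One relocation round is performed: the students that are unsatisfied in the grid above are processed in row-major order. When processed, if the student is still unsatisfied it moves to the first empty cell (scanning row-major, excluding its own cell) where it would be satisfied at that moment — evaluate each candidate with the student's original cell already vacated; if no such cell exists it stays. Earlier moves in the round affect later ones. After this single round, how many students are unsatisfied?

Initially unsatisfied (in order): (3,3), (3,4), (4,4), (5,4).
  (3,3) → (4,2).
  (3,4): now satisfied by earlier moves; stays.
  (4,4) → (5,3).
  (5,4) → (3,3).
Resulting grid:
@ @ @ @
@ @ @ @
@ @ @ @
@ % % .
% % % .
Unsatisfied now: (4,1).

1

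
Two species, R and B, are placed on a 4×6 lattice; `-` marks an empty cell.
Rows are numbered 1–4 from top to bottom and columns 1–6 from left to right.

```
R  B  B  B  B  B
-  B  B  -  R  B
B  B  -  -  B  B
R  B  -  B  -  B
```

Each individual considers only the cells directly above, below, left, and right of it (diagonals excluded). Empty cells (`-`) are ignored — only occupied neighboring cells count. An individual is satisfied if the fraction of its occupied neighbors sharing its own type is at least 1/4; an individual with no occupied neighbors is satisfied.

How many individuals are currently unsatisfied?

3

(1,1)R 0/1 not
(1,2)B 2/3 satisfied
(1,3)B 3/3 satisfied
(1,4)B 2/2 satisfied
(1,5)B 2/3 satisfied
(1,6)B 2/2 satisfied
(2,2)B 3/3 satisfied
(2,3)B 2/2 satisfied
(2,5)R 0/3 not
(2,6)B 2/3 satisfied
(3,1)B 1/2 satisfied
(3,2)B 3/3 satisfied
(3,5)B 1/2 satisfied
(3,6)B 3/3 satisfied
(4,1)R 0/2 not
(4,2)B 1/2 satisfied
(4,4)B 0/0 satisfied
(4,6)B 1/1 satisfied
Unsatisfied: (1,1), (2,5), (4,1) — 3 in total.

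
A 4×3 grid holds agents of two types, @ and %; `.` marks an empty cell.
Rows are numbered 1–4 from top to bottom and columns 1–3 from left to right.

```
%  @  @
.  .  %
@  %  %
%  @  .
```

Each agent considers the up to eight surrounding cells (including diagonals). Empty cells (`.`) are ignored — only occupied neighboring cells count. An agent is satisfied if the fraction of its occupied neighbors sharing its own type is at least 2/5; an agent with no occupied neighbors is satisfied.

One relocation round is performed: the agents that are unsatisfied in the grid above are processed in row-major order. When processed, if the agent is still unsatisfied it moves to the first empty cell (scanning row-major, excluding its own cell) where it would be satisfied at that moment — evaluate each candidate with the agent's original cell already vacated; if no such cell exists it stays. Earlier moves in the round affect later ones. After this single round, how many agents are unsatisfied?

1

Initially unsatisfied (in order): (1,1), (1,2), (3,1), (4,1), (4,2).
  (1,1) → (2,2).
  (1,2): no empty cell satisfies it; stays.
  (3,1) → (1,1).
  (4,1): now satisfied by earlier moves; stays.
  (4,2) → (2,1).
Resulting grid:
@ @ @
@ % %
. % %
% . .
Unsatisfied now: (1,3).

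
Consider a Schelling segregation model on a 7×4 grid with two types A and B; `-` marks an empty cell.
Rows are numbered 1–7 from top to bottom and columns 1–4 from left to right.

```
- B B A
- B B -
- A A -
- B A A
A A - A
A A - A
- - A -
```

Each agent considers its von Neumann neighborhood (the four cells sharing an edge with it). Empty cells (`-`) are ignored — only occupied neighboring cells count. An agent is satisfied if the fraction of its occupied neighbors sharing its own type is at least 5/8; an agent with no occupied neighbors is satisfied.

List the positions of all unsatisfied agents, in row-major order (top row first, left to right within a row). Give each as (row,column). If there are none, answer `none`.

Row 1: (1,2)B 2/2 satisfied · (1,3)B 2/3 satisfied · (1,4)A 0/1 not
Row 2: (2,2)B 2/3 satisfied · (2,3)B 2/3 satisfied
Row 3: (3,2)A 1/3 not · (3,3)A 2/3 satisfied
Row 4: (4,2)B 0/3 not · (4,3)A 2/3 satisfied · (4,4)A 2/2 satisfied
Row 5: (5,1)A 2/2 satisfied · (5,2)A 2/3 satisfied · (5,4)A 2/2 satisfied
Row 6: (6,1)A 2/2 satisfied · (6,2)A 2/2 satisfied · (6,4)A 1/1 satisfied
Row 7: (7,3)A 0/0 satisfied

(1,4), (3,2), (4,2)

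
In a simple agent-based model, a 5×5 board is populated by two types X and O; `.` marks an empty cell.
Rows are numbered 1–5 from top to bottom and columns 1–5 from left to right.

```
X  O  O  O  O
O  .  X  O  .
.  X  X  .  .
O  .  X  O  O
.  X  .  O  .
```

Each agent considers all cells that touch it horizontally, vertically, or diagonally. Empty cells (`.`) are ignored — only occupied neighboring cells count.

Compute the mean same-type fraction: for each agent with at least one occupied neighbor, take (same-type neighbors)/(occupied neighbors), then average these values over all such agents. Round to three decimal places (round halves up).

0.546

(1,1)X 0/2
(1,2)O 2/4
(1,3)O 3/4
(1,4)O 3/4
(1,5)O 2/2
(2,1)O 1/3
(2,3)X 2/6
(2,4)O 3/5
(3,2)X 3/5
(3,3)X 3/5
(4,1)O 0/2
(4,3)X 3/5
(4,4)O 2/4
(4,5)O 2/2
(5,2)X 1/2
(5,4)O 2/3
Sum over 16 agents: 0/2 + 2/4 + 3/4 + 3/4 + 2/2 + 1/3 + 2/6 + 3/5 + 3/5 + 3/5 + 0/2 + 3/5 + 2/4 + 2/2 + 1/2 + 2/3 = 131/15; mean = 131/15 ÷ 16 = 131/240 = 0.545833… → 0.546.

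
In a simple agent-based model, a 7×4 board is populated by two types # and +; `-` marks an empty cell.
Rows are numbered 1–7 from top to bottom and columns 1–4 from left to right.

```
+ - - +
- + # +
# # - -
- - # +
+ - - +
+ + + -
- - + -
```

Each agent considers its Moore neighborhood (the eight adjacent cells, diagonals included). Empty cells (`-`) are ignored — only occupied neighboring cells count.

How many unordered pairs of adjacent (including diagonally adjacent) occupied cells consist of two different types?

7

Scan each occupied cell's neighbors to the right and below (and the two forward diagonals) so each pair is counted once.
From row 1: 1 unlike of 3 pairs (running 1/3).
From row 2: 4 unlike of 5 pairs (running 5/8).
From row 3: 0 unlike of 2 pairs (running 5/10).
From row 4: 2 unlike of 3 pairs (running 7/13).
From row 5: 0 unlike of 3 pairs (running 7/16).
From row 6: 0 unlike of 4 pairs (running 7/20).
Total adjacent occupied pairs: 20; unlike-type pairs: 7.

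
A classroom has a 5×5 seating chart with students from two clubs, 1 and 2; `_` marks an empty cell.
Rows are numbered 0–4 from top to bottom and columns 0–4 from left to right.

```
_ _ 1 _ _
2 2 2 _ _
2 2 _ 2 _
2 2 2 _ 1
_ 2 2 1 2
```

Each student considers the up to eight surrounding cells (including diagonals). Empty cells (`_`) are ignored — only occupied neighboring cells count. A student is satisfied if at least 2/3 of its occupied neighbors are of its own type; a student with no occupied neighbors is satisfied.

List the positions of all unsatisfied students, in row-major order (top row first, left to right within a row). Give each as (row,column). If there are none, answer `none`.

(0,2), (3,4), (4,3), (4,4)

(0,2)1 0/2 unhappy
(1,0)2 3/3 ok
(1,1)2 4/5 ok
(1,2)2 3/4 ok
(2,0)2 5/5 ok
(2,1)2 7/7 ok
(2,3)2 2/3 ok
(3,0)2 4/4 ok
(3,1)2 6/6 ok
(3,2)2 5/6 ok
(3,4)1 1/3 unhappy
(4,1)2 4/4 ok
(4,2)2 3/4 ok
(4,3)1 1/4 unhappy
(4,4)2 0/2 unhappy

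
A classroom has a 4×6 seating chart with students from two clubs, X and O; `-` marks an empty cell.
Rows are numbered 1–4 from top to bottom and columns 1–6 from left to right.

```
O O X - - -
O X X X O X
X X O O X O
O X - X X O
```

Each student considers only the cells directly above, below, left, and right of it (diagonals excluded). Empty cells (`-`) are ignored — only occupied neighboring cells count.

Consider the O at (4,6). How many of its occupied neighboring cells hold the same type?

Occupied neighbors of (4,6): (3,6)=O, (4,5)=X.
Same type (O): 1 of 2.

1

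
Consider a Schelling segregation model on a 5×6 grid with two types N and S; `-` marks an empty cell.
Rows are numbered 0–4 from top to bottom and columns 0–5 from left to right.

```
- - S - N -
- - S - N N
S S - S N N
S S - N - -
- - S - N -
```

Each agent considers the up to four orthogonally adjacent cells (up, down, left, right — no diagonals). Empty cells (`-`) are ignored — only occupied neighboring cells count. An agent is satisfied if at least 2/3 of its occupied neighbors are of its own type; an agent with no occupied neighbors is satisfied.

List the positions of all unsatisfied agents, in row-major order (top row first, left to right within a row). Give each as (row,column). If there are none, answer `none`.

(0,2)S 1/1 satisfied
(0,4)N 1/1 satisfied
(1,2)S 1/1 satisfied
(1,4)N 3/3 satisfied
(1,5)N 2/2 satisfied
(2,0)S 2/2 satisfied
(2,1)S 2/2 satisfied
(2,3)S 0/2 not
(2,4)N 2/3 satisfied
(2,5)N 2/2 satisfied
(3,0)S 2/2 satisfied
(3,1)S 2/2 satisfied
(3,3)N 0/1 not
(4,2)S 0/0 satisfied
(4,4)N 0/0 satisfied

(2,3), (3,3)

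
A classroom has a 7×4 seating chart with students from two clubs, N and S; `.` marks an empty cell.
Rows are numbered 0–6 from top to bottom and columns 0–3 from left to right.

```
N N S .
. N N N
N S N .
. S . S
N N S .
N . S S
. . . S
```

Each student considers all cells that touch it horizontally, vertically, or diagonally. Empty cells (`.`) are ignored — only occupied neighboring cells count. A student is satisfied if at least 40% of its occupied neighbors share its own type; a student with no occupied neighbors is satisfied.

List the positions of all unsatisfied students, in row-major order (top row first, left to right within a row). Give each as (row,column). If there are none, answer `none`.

Row 0: (0,0)N 2/2 ✓ · (0,1)N 3/4 ✓ · (0,2)S 0/4 ✗
Row 1: (1,1)N 5/7 ✓ · (1,2)N 4/6 ✓ · (1,3)N 2/3 ✓
Row 2: (2,0)N 1/3 ✗ · (2,1)S 1/5 ✗ · (2,2)N 3/6 ✓
Row 3: (3,1)S 2/6 ✗ · (3,3)S 1/2 ✓
Row 4: (4,0)N 2/3 ✓ · (4,1)N 2/5 ✓ · (4,2)S 4/5 ✓
Row 5: (5,0)N 2/2 ✓ · (5,2)S 3/4 ✓ · (5,3)S 3/3 ✓
Row 6: (6,3)S 2/2 ✓

(0,2), (2,0), (2,1), (3,1)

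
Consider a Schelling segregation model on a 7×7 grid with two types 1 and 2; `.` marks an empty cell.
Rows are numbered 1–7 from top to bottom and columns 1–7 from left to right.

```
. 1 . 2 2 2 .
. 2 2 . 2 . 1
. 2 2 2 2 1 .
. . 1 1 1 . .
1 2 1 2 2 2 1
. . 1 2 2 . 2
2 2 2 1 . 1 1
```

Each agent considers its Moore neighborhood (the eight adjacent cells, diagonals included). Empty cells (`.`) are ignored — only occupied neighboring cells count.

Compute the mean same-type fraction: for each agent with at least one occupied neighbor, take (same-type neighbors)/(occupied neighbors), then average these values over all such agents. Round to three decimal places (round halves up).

0.503

(1,2)1 0/2
(1,4)2 3/3
(1,5)2 3/3
(1,6)2 2/3
(2,2)2 3/4
(2,3)2 5/6
(2,5)2 5/6
(2,7)1 1/2
(3,2)2 3/4
(3,3)2 4/6
(3,4)2 4/7
(3,5)2 2/5
(3,6)1 2/4
(4,3)1 2/7
(4,4)1 3/8
(4,5)1 2/7
(5,1)1 0/1
(5,2)2 0/4
(5,3)1 3/6
(5,4)2 3/8
(5,5)2 4/6
(5,6)2 3/5
(5,7)1 0/2
(6,3)1 2/7
(6,4)2 4/7
(6,5)2 4/6
(6,7)2 1/4
(7,1)2 1/1
(7,2)2 2/3
(7,3)2 2/4
(7,4)1 1/4
(7,6)1 1/3
(7,7)1 1/2
Sum over 33 agents: 0/2 + 3/3 + 3/3 + 2/3 + 3/4 + 5/6 + 5/6 + 1/2 + 3/4 + 4/6 + 4/7 + 2/5 + 2/4 + 2/7 + 3/8 + 2/7 + 0/1 + 0/4 + 3/6 + 3/8 + 4/6 + 3/5 + 0/2 + 2/7 + 4/7 + 4/6 + 1/4 + 1/1 + 2/3 + 2/4 + 1/4 + 1/3 + 1/2 = 199/12; mean = 199/12 ÷ 33 = 199/396 = 0.502525… → 0.503.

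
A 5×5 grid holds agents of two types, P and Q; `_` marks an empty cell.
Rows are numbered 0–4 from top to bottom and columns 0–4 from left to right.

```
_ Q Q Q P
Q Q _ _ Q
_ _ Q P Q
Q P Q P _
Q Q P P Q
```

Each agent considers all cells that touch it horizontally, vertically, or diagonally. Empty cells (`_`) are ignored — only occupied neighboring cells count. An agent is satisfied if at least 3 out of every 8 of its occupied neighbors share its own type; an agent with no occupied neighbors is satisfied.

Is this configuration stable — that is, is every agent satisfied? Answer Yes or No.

(0,1)Q 3/3 satisfied
(0,2)Q 3/3 satisfied
(0,3)Q 2/3 satisfied
(0,4)P 0/2 not
(1,0)Q 2/2 satisfied
(1,1)Q 4/4 satisfied
(1,4)Q 2/4 satisfied
(2,2)Q 2/5 satisfied
(2,3)P 1/5 not
(2,4)Q 1/3 not
(3,0)Q 2/3 satisfied
(3,1)P 1/6 not
(3,2)Q 2/7 not
(3,3)P 3/7 satisfied
(4,0)Q 2/3 satisfied
(4,1)Q 3/5 satisfied
(4,2)P 3/5 satisfied
(4,3)P 2/4 satisfied
(4,4)Q 0/2 not
For instance (0,4) has only 0/2 same-type neighbors, below 3/8.

No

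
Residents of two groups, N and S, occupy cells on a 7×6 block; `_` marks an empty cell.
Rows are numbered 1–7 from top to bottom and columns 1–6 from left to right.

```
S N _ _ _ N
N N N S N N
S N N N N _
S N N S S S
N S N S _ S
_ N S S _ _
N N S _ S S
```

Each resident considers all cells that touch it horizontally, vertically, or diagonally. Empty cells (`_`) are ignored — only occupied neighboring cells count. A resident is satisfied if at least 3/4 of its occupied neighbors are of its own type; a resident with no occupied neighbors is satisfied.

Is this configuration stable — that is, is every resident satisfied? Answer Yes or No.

(1,1)S 0/3 unhappy
(1,2)N 3/4 ok
(1,6)N 2/2 ok
(2,1)N 3/5 unhappy
(2,2)N 5/7 unhappy
(2,3)N 5/6 ok
(2,4)S 0/5 unhappy
(2,5)N 4/5 ok
(2,6)N 3/3 ok
(3,1)S 1/5 unhappy
(3,2)N 6/8 ok
(3,3)N 6/8 ok
(3,4)N 5/8 unhappy
(3,5)N 3/7 unhappy
(4,1)S 2/5 unhappy
(4,2)N 5/8 unhappy
(4,3)N 5/8 unhappy
(4,4)S 2/7 unhappy
(4,5)S 4/6 unhappy
(4,6)S 2/3 unhappy
(5,1)N 2/4 unhappy
(5,2)S 2/7 unhappy
(5,3)N 3/8 unhappy
(5,4)S 4/6 unhappy
(5,6)S 2/2 ok
(6,2)N 4/7 unhappy
(6,3)S 4/7 unhappy
(6,4)S 4/5 ok
(7,1)N 2/2 ok
(7,2)N 2/4 unhappy
(7,3)S 2/4 unhappy
(7,5)S 2/2 ok
(7,6)S 1/1 ok
For instance (1,1) has only 0/3 same-type neighbors, below 3/4.

No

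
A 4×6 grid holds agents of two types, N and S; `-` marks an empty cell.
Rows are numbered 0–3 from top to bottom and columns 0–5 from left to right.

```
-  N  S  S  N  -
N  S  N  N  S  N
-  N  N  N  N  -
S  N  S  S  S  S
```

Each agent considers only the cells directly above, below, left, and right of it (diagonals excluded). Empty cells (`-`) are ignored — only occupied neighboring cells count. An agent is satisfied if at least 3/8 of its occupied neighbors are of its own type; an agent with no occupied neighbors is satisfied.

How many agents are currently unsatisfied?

12

Row 0: (0,1)N 0/2 unhappy · (0,2)S 1/3 unhappy · (0,3)S 1/3 unhappy · (0,4)N 0/2 unhappy
Row 1: (1,0)N 0/1 unhappy · (1,1)S 0/4 unhappy · (1,2)N 2/4 ok · (1,3)N 2/4 ok · (1,4)S 0/4 unhappy · (1,5)N 0/1 unhappy
Row 2: (2,1)N 2/3 ok · (2,2)N 3/4 ok · (2,3)N 3/4 ok · (2,4)N 1/3 unhappy
Row 3: (3,0)S 0/1 unhappy · (3,1)N 1/3 unhappy · (3,2)S 1/3 unhappy · (3,3)S 2/3 ok · (3,4)S 2/3 ok · (3,5)S 1/1 ok
Unsatisfied: (0,1), (0,2), (0,3), (0,4), (1,0), (1,1), (1,4), (1,5), (2,4), (3,0), (3,1), (3,2) — 12 in total.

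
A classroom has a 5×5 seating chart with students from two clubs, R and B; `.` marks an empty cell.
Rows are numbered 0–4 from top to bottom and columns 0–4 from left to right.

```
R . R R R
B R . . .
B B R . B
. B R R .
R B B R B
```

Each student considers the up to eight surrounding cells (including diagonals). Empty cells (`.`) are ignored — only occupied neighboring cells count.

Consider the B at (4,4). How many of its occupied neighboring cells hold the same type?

0

Occupied neighbors of (4,4): (3,3)=R, (4,3)=R.
Same type (B): 0 of 2.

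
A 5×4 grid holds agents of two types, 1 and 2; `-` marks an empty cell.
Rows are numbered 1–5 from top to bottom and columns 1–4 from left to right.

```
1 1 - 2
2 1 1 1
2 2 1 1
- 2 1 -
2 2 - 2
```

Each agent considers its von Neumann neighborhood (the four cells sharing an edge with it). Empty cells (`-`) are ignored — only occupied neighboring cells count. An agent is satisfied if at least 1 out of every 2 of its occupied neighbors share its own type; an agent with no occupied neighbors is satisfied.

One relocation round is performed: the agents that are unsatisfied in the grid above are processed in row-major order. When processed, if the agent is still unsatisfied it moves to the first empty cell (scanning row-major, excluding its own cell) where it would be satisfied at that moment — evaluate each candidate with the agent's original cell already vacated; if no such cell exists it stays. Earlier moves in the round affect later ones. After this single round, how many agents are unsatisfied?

Initially unsatisfied (in order): (1,4), (2,1).
  (1,4) → (4,1).
  (2,1) → (5,3).
Resulting grid:
1 1 - -
- 1 1 1
2 2 1 1
2 2 1 -
2 2 2 2
Unsatisfied now: (4,3).

1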